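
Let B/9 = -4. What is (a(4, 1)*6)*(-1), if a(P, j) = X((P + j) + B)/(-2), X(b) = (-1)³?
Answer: -3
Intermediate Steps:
B = -36 (B = 9*(-4) = -36)
X(b) = -1
a(P, j) = ½ (a(P, j) = -1/(-2) = -1*(-½) = ½)
(a(4, 1)*6)*(-1) = ((½)*6)*(-1) = 3*(-1) = -3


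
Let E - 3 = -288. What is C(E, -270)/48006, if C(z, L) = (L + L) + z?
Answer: -275/16002 ≈ -0.017185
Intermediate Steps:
E = -285 (E = 3 - 288 = -285)
C(z, L) = z + 2*L (C(z, L) = 2*L + z = z + 2*L)
C(E, -270)/48006 = (-285 + 2*(-270))/48006 = (-285 - 540)*(1/48006) = -825*1/48006 = -275/16002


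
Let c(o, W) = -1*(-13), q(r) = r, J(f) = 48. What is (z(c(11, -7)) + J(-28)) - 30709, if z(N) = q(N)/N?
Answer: -30660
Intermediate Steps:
c(o, W) = 13
z(N) = 1 (z(N) = N/N = 1)
(z(c(11, -7)) + J(-28)) - 30709 = (1 + 48) - 30709 = 49 - 30709 = -30660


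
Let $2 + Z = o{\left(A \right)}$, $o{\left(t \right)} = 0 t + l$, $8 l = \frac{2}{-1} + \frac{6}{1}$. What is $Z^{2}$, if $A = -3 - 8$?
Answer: $\frac{9}{4} \approx 2.25$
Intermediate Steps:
$l = \frac{1}{2}$ ($l = \frac{\frac{2}{-1} + \frac{6}{1}}{8} = \frac{2 \left(-1\right) + 6 \cdot 1}{8} = \frac{-2 + 6}{8} = \frac{1}{8} \cdot 4 = \frac{1}{2} \approx 0.5$)
$A = -11$ ($A = -3 - 8 = -11$)
$o{\left(t \right)} = \frac{1}{2}$ ($o{\left(t \right)} = 0 t + \frac{1}{2} = 0 + \frac{1}{2} = \frac{1}{2}$)
$Z = - \frac{3}{2}$ ($Z = -2 + \frac{1}{2} = - \frac{3}{2} \approx -1.5$)
$Z^{2} = \left(- \frac{3}{2}\right)^{2} = \frac{9}{4}$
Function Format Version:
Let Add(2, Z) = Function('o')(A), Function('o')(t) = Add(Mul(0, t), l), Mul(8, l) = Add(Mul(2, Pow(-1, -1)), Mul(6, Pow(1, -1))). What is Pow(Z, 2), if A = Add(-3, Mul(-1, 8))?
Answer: Rational(9, 4) ≈ 2.2500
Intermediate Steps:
l = Rational(1, 2) (l = Mul(Rational(1, 8), Add(Mul(2, Pow(-1, -1)), Mul(6, Pow(1, -1)))) = Mul(Rational(1, 8), Add(Mul(2, -1), Mul(6, 1))) = Mul(Rational(1, 8), Add(-2, 6)) = Mul(Rational(1, 8), 4) = Rational(1, 2) ≈ 0.50000)
A = -11 (A = Add(-3, -8) = -11)
Function('o')(t) = Rational(1, 2) (Function('o')(t) = Add(Mul(0, t), Rational(1, 2)) = Add(0, Rational(1, 2)) = Rational(1, 2))
Z = Rational(-3, 2) (Z = Add(-2, Rational(1, 2)) = Rational(-3, 2) ≈ -1.5000)
Pow(Z, 2) = Pow(Rational(-3, 2), 2) = Rational(9, 4)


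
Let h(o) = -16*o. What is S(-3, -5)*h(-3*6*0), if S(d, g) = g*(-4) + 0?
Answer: 0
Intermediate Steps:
S(d, g) = -4*g (S(d, g) = -4*g + 0 = -4*g)
S(-3, -5)*h(-3*6*0) = (-4*(-5))*(-16*(-3*6)*0) = 20*(-(-288)*0) = 20*(-16*0) = 20*0 = 0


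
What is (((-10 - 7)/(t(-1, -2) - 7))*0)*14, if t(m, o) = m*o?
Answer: 0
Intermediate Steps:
(((-10 - 7)/(t(-1, -2) - 7))*0)*14 = (((-10 - 7)/(-1*(-2) - 7))*0)*14 = (-17/(2 - 7)*0)*14 = (-17/(-5)*0)*14 = (-17*(-⅕)*0)*14 = ((17/5)*0)*14 = 0*14 = 0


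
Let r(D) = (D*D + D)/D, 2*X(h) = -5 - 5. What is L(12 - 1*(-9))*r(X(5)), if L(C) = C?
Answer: -84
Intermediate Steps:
X(h) = -5 (X(h) = (-5 - 5)/2 = (½)*(-10) = -5)
r(D) = (D + D²)/D (r(D) = (D² + D)/D = (D + D²)/D)
L(12 - 1*(-9))*r(X(5)) = (12 - 1*(-9))*(1 - 5) = (12 + 9)*(-4) = 21*(-4) = -84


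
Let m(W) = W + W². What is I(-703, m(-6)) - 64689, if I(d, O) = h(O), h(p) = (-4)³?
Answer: -64753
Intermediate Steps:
h(p) = -64
I(d, O) = -64
I(-703, m(-6)) - 64689 = -64 - 64689 = -64753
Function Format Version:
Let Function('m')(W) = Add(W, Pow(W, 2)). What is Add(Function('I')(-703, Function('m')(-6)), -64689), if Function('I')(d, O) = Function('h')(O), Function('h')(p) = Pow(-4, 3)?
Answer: -64753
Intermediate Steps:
Function('h')(p) = -64
Function('I')(d, O) = -64
Add(Function('I')(-703, Function('m')(-6)), -64689) = Add(-64, -64689) = -64753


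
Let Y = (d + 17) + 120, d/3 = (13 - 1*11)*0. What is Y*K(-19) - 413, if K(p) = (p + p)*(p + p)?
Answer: 197415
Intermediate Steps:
d = 0 (d = 3*((13 - 1*11)*0) = 3*((13 - 11)*0) = 3*(2*0) = 3*0 = 0)
K(p) = 4*p² (K(p) = (2*p)*(2*p) = 4*p²)
Y = 137 (Y = (0 + 17) + 120 = 17 + 120 = 137)
Y*K(-19) - 413 = 137*(4*(-19)²) - 413 = 137*(4*361) - 413 = 137*1444 - 413 = 197828 - 413 = 197415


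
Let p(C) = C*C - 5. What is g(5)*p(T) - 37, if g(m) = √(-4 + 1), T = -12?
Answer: -37 + 139*I*√3 ≈ -37.0 + 240.76*I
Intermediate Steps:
p(C) = -5 + C² (p(C) = C² - 5 = -5 + C²)
g(m) = I*√3 (g(m) = √(-3) = I*√3)
g(5)*p(T) - 37 = (I*√3)*(-5 + (-12)²) - 37 = (I*√3)*(-5 + 144) - 37 = (I*√3)*139 - 37 = 139*I*√3 - 37 = -37 + 139*I*√3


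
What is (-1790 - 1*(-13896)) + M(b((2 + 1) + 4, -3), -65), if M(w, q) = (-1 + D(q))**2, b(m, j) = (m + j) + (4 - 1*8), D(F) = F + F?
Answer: 29267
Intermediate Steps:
D(F) = 2*F
b(m, j) = -4 + j + m (b(m, j) = (j + m) + (4 - 8) = (j + m) - 4 = -4 + j + m)
M(w, q) = (-1 + 2*q)**2
(-1790 - 1*(-13896)) + M(b((2 + 1) + 4, -3), -65) = (-1790 - 1*(-13896)) + (-1 + 2*(-65))**2 = (-1790 + 13896) + (-1 - 130)**2 = 12106 + (-131)**2 = 12106 + 17161 = 29267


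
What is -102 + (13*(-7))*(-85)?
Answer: 7633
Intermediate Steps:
-102 + (13*(-7))*(-85) = -102 - 91*(-85) = -102 + 7735 = 7633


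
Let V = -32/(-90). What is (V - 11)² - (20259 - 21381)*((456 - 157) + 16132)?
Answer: 37332282991/2025 ≈ 1.8436e+7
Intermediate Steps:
V = 16/45 (V = -32*(-1/90) = 16/45 ≈ 0.35556)
(V - 11)² - (20259 - 21381)*((456 - 157) + 16132) = (16/45 - 11)² - (20259 - 21381)*((456 - 157) + 16132) = (-479/45)² - (-1122)*(299 + 16132) = 229441/2025 - (-1122)*16431 = 229441/2025 - 1*(-18435582) = 229441/2025 + 18435582 = 37332282991/2025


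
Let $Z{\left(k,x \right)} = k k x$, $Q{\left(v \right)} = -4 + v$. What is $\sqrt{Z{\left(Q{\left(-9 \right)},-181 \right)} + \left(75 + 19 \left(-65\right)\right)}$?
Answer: $i \sqrt{31749} \approx 178.18 i$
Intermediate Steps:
$Z{\left(k,x \right)} = x k^{2}$ ($Z{\left(k,x \right)} = k^{2} x = x k^{2}$)
$\sqrt{Z{\left(Q{\left(-9 \right)},-181 \right)} + \left(75 + 19 \left(-65\right)\right)} = \sqrt{- 181 \left(-4 - 9\right)^{2} + \left(75 + 19 \left(-65\right)\right)} = \sqrt{- 181 \left(-13\right)^{2} + \left(75 - 1235\right)} = \sqrt{\left(-181\right) 169 - 1160} = \sqrt{-30589 - 1160} = \sqrt{-31749} = i \sqrt{31749}$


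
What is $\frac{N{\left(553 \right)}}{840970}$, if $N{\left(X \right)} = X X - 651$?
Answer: $\frac{152579}{420485} \approx 0.36286$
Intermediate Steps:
$N{\left(X \right)} = -651 + X^{2}$ ($N{\left(X \right)} = X^{2} - 651 = -651 + X^{2}$)
$\frac{N{\left(553 \right)}}{840970} = \frac{-651 + 553^{2}}{840970} = \left(-651 + 305809\right) \frac{1}{840970} = 305158 \cdot \frac{1}{840970} = \frac{152579}{420485}$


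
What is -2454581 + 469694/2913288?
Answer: -3575450451317/1456644 ≈ -2.4546e+6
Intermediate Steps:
-2454581 + 469694/2913288 = -2454581 + 469694*(1/2913288) = -2454581 + 234847/1456644 = -3575450451317/1456644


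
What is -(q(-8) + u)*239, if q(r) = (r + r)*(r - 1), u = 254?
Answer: -95122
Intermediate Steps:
q(r) = 2*r*(-1 + r) (q(r) = (2*r)*(-1 + r) = 2*r*(-1 + r))
-(q(-8) + u)*239 = -(2*(-8)*(-1 - 8) + 254)*239 = -(2*(-8)*(-9) + 254)*239 = -(144 + 254)*239 = -398*239 = -1*95122 = -95122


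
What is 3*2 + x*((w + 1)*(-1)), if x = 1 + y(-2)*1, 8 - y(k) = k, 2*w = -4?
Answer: 17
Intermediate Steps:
w = -2 (w = (½)*(-4) = -2)
y(k) = 8 - k
x = 11 (x = 1 + (8 - 1*(-2))*1 = 1 + (8 + 2)*1 = 1 + 10*1 = 1 + 10 = 11)
3*2 + x*((w + 1)*(-1)) = 3*2 + 11*((-2 + 1)*(-1)) = 6 + 11*(-1*(-1)) = 6 + 11*1 = 6 + 11 = 17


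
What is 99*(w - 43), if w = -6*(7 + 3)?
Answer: -10197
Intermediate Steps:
w = -60 (w = -6*10 = -60)
99*(w - 43) = 99*(-60 - 43) = 99*(-103) = -10197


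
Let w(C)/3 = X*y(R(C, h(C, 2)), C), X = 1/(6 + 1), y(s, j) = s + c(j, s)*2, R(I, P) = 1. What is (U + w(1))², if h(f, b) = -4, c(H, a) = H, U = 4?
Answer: 1369/49 ≈ 27.939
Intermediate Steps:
y(s, j) = s + 2*j (y(s, j) = s + j*2 = s + 2*j)
X = ⅐ (X = 1/7 = ⅐ ≈ 0.14286)
w(C) = 3/7 + 6*C/7 (w(C) = 3*((1 + 2*C)/7) = 3*(⅐ + 2*C/7) = 3/7 + 6*C/7)
(U + w(1))² = (4 + (3/7 + (6/7)*1))² = (4 + (3/7 + 6/7))² = (4 + 9/7)² = (37/7)² = 1369/49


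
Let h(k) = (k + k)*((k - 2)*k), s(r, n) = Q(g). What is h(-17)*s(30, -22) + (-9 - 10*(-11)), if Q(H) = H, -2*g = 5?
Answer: 27556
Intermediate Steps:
g = -5/2 (g = -1/2*5 = -5/2 ≈ -2.5000)
s(r, n) = -5/2
h(k) = 2*k**2*(-2 + k) (h(k) = (2*k)*((-2 + k)*k) = (2*k)*(k*(-2 + k)) = 2*k**2*(-2 + k))
h(-17)*s(30, -22) + (-9 - 10*(-11)) = (2*(-17)**2*(-2 - 17))*(-5/2) + (-9 - 10*(-11)) = (2*289*(-19))*(-5/2) + (-9 + 110) = -10982*(-5/2) + 101 = 27455 + 101 = 27556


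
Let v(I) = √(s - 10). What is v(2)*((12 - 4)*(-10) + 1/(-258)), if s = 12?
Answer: -20641*√2/258 ≈ -113.14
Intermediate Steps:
v(I) = √2 (v(I) = √(12 - 10) = √2)
v(2)*((12 - 4)*(-10) + 1/(-258)) = √2*((12 - 4)*(-10) + 1/(-258)) = √2*(8*(-10) - 1/258) = √2*(-80 - 1/258) = √2*(-20641/258) = -20641*√2/258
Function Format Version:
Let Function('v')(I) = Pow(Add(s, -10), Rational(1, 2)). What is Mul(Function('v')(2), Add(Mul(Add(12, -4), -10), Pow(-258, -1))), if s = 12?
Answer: Mul(Rational(-20641, 258), Pow(2, Rational(1, 2))) ≈ -113.14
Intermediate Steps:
Function('v')(I) = Pow(2, Rational(1, 2)) (Function('v')(I) = Pow(Add(12, -10), Rational(1, 2)) = Pow(2, Rational(1, 2)))
Mul(Function('v')(2), Add(Mul(Add(12, -4), -10), Pow(-258, -1))) = Mul(Pow(2, Rational(1, 2)), Add(Mul(Add(12, -4), -10), Pow(-258, -1))) = Mul(Pow(2, Rational(1, 2)), Add(Mul(8, -10), Rational(-1, 258))) = Mul(Pow(2, Rational(1, 2)), Add(-80, Rational(-1, 258))) = Mul(Pow(2, Rational(1, 2)), Rational(-20641, 258)) = Mul(Rational(-20641, 258), Pow(2, Rational(1, 2)))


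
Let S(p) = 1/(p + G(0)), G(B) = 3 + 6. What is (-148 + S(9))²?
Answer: 7091569/324 ≈ 21888.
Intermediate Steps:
G(B) = 9
S(p) = 1/(9 + p) (S(p) = 1/(p + 9) = 1/(9 + p))
(-148 + S(9))² = (-148 + 1/(9 + 9))² = (-148 + 1/18)² = (-2663/18)² = 7091569/324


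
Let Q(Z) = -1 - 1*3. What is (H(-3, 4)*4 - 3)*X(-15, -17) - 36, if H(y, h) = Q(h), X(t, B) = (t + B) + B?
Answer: 895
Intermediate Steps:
Q(Z) = -4 (Q(Z) = -1 - 3 = -4)
X(t, B) = t + 2*B (X(t, B) = (B + t) + B = t + 2*B)
H(y, h) = -4
(H(-3, 4)*4 - 3)*X(-15, -17) - 36 = (-4*4 - 3)*(-15 + 2*(-17)) - 36 = (-16 - 3)*(-15 - 34) - 36 = -19*(-49) - 36 = 931 - 36 = 895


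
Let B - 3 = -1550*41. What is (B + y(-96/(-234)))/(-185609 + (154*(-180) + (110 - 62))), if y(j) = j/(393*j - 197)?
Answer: 88648081/297526995 ≈ 0.29795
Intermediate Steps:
B = -63547 (B = 3 - 1550*41 = 3 - 63550 = -63547)
y(j) = j/(-197 + 393*j)
(B + y(-96/(-234)))/(-185609 + (154*(-180) + (110 - 62))) = (-63547 + (-96/(-234))/(-197 + 393*(-96/(-234))))/(-185609 + (154*(-180) + (110 - 62))) = (-63547 + (-96*(-1/234))/(-197 + 393*(-96*(-1/234))))/(-185609 + (-27720 + 48)) = (-63547 + 16/(39*(-197 + 393*(16/39))))/(-185609 - 27672) = (-63547 + 16/(39*(-197 + 2096/13)))/(-213281) = (-63547 + 16/(39*(-465/13)))*(-1/213281) = (-63547 + (16/39)*(-13/465))*(-1/213281) = (-63547 - 16/1395)*(-1/213281) = -88648081/1395*(-1/213281) = 88648081/297526995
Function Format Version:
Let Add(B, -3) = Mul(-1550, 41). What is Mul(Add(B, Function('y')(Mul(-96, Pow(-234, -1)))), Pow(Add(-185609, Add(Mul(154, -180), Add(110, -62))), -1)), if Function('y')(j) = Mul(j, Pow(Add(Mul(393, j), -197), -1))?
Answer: Rational(88648081, 297526995) ≈ 0.29795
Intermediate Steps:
B = -63547 (B = Add(3, Mul(-1550, 41)) = Add(3, -63550) = -63547)
Function('y')(j) = Mul(j, Pow(Add(-197, Mul(393, j)), -1))
Mul(Add(B, Function('y')(Mul(-96, Pow(-234, -1)))), Pow(Add(-185609, Add(Mul(154, -180), Add(110, -62))), -1)) = Mul(Add(-63547, Mul(Mul(-96, Pow(-234, -1)), Pow(Add(-197, Mul(393, Mul(-96, Pow(-234, -1)))), -1))), Pow(Add(-185609, Add(Mul(154, -180), Add(110, -62))), -1)) = Mul(Add(-63547, Mul(Mul(-96, Rational(-1, 234)), Pow(Add(-197, Mul(393, Mul(-96, Rational(-1, 234)))), -1))), Pow(Add(-185609, Add(-27720, 48)), -1)) = Mul(Add(-63547, Mul(Rational(16, 39), Pow(Add(-197, Mul(393, Rational(16, 39))), -1))), Pow(Add(-185609, -27672), -1)) = Mul(Add(-63547, Mul(Rational(16, 39), Pow(Add(-197, Rational(2096, 13)), -1))), Pow(-213281, -1)) = Mul(Add(-63547, Mul(Rational(16, 39), Pow(Rational(-465, 13), -1))), Rational(-1, 213281)) = Mul(Add(-63547, Mul(Rational(16, 39), Rational(-13, 465))), Rational(-1, 213281)) = Mul(Add(-63547, Rational(-16, 1395)), Rational(-1, 213281)) = Mul(Rational(-88648081, 1395), Rational(-1, 213281)) = Rational(88648081, 297526995)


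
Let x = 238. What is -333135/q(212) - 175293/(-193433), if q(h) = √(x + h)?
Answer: 175293/193433 - 22209*√2/2 ≈ -15703.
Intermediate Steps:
q(h) = √(238 + h)
-333135/q(212) - 175293/(-193433) = -333135/√(238 + 212) - 175293/(-193433) = -333135*√2/30 - 175293*(-1/193433) = -333135*√2/30 + 175293/193433 = -22209*√2/2 + 175293/193433 = 175293/193433 - 22209*√2/2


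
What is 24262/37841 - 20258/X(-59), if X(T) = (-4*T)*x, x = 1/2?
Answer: -381860031/2232619 ≈ -171.04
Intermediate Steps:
x = ½ ≈ 0.50000
X(T) = -2*T (X(T) = -4*T*(½) = -2*T)
24262/37841 - 20258/X(-59) = 24262/37841 - 20258/((-2*(-59))) = 24262*(1/37841) - 20258/118 = 24262/37841 - 20258*1/118 = 24262/37841 - 10129/59 = -381860031/2232619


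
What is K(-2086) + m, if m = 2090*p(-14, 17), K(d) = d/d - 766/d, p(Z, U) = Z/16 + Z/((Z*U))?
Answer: -120885817/70924 ≈ -1704.4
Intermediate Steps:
p(Z, U) = 1/U + Z/16 (p(Z, U) = Z*(1/16) + Z/((U*Z)) = Z/16 + Z*(1/(U*Z)) = Z/16 + 1/U = 1/U + Z/16)
K(d) = 1 - 766/d
m = -115995/68 (m = 2090*(1/17 + (1/16)*(-14)) = 2090*(1/17 - 7/8) = 2090*(-111/136) = -115995/68 ≈ -1705.8)
K(-2086) + m = (-766 - 2086)/(-2086) - 115995/68 = -1/2086*(-2852) - 115995/68 = 1426/1043 - 115995/68 = -120885817/70924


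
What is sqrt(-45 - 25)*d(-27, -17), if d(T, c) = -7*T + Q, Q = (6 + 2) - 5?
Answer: 192*I*sqrt(70) ≈ 1606.4*I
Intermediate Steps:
Q = 3 (Q = 8 - 5 = 3)
d(T, c) = 3 - 7*T (d(T, c) = -7*T + 3 = 3 - 7*T)
sqrt(-45 - 25)*d(-27, -17) = sqrt(-45 - 25)*(3 - 7*(-27)) = sqrt(-70)*(3 + 189) = (I*sqrt(70))*192 = 192*I*sqrt(70)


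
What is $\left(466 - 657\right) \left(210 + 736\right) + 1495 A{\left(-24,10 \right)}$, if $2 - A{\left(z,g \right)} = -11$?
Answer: $-161251$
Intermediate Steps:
$A{\left(z,g \right)} = 13$ ($A{\left(z,g \right)} = 2 - -11 = 2 + 11 = 13$)
$\left(466 - 657\right) \left(210 + 736\right) + 1495 A{\left(-24,10 \right)} = \left(466 - 657\right) \left(210 + 736\right) + 1495 \cdot 13 = \left(-191\right) 946 + 19435 = -180686 + 19435 = -161251$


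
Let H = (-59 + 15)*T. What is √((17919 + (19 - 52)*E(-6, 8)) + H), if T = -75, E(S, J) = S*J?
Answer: √22803 ≈ 151.01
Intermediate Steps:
E(S, J) = J*S
H = 3300 (H = (-59 + 15)*(-75) = -44*(-75) = 3300)
√((17919 + (19 - 52)*E(-6, 8)) + H) = √((17919 + (19 - 52)*(8*(-6))) + 3300) = √((17919 - 33*(-48)) + 3300) = √((17919 + 1584) + 3300) = √(19503 + 3300) = √22803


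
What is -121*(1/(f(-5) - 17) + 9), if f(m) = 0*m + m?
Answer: -2167/2 ≈ -1083.5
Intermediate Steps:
f(m) = m (f(m) = 0 + m = m)
-121*(1/(f(-5) - 17) + 9) = -121*(1/(-5 - 17) + 9) = -121*(1/(-22) + 9) = -121*(-1/22 + 9) = -121*197/22 = -2167/2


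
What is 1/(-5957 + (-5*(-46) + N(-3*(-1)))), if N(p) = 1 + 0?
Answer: -1/5726 ≈ -0.00017464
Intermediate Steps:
N(p) = 1
1/(-5957 + (-5*(-46) + N(-3*(-1)))) = 1/(-5957 + (-5*(-46) + 1)) = 1/(-5957 + (230 + 1)) = 1/(-5957 + 231) = 1/(-5726) = -1/5726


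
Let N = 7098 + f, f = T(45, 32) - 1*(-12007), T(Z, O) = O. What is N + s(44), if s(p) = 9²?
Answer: 19218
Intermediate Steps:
s(p) = 81
f = 12039 (f = 32 - 1*(-12007) = 32 + 12007 = 12039)
N = 19137 (N = 7098 + 12039 = 19137)
N + s(44) = 19137 + 81 = 19218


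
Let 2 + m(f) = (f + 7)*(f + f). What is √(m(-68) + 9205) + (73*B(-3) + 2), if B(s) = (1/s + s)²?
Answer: 7318/9 + √17499 ≈ 945.39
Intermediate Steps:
m(f) = -2 + 2*f*(7 + f) (m(f) = -2 + (f + 7)*(f + f) = -2 + (7 + f)*(2*f) = -2 + 2*f*(7 + f))
B(s) = (s + 1/s)²
√(m(-68) + 9205) + (73*B(-3) + 2) = √((-2 + 2*(-68)² + 14*(-68)) + 9205) + (73*((1 + (-3)²)²/(-3)²) + 2) = √((-2 + 2*4624 - 952) + 9205) + (73*((1 + 9)²/9) + 2) = √((-2 + 9248 - 952) + 9205) + (73*((⅑)*10²) + 2) = √(8294 + 9205) + (73*((⅑)*100) + 2) = √17499 + (73*(100/9) + 2) = √17499 + (7300/9 + 2) = √17499 + 7318/9 = 7318/9 + √17499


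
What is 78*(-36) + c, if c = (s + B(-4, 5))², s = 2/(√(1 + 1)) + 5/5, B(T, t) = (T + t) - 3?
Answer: -2808 + (1 - √2)² ≈ -2807.8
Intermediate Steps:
B(T, t) = -3 + T + t
s = 1 + √2 (s = 2/(√2) + 5*(⅕) = 2*(√2/2) + 1 = √2 + 1 = 1 + √2 ≈ 2.4142)
c = (-1 + √2)² (c = ((1 + √2) + (-3 - 4 + 5))² = ((1 + √2) - 2)² = (-1 + √2)² ≈ 0.17157)
78*(-36) + c = 78*(-36) + (-1 + √2)² = -2808 + (-1 + √2)²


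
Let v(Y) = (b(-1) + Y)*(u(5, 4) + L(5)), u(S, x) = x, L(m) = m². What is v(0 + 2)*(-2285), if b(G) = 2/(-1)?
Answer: 0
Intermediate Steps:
b(G) = -2 (b(G) = 2*(-1) = -2)
v(Y) = -58 + 29*Y (v(Y) = (-2 + Y)*(4 + 5²) = (-2 + Y)*(4 + 25) = (-2 + Y)*29 = -58 + 29*Y)
v(0 + 2)*(-2285) = (-58 + 29*(0 + 2))*(-2285) = (-58 + 29*2)*(-2285) = (-58 + 58)*(-2285) = 0*(-2285) = 0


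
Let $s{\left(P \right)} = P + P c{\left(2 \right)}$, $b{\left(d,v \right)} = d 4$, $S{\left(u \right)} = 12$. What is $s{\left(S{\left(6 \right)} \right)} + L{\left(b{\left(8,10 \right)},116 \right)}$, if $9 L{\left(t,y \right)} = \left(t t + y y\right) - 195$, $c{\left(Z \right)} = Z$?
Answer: $\frac{14609}{9} \approx 1623.2$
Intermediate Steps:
$b{\left(d,v \right)} = 4 d$
$s{\left(P \right)} = 3 P$ ($s{\left(P \right)} = P + P 2 = P + 2 P = 3 P$)
$L{\left(t,y \right)} = - \frac{65}{3} + \frac{t^{2}}{9} + \frac{y^{2}}{9}$ ($L{\left(t,y \right)} = \frac{\left(t t + y y\right) - 195}{9} = \frac{\left(t^{2} + y^{2}\right) - 195}{9} = \frac{-195 + t^{2} + y^{2}}{9} = - \frac{65}{3} + \frac{t^{2}}{9} + \frac{y^{2}}{9}$)
$s{\left(S{\left(6 \right)} \right)} + L{\left(b{\left(8,10 \right)},116 \right)} = 3 \cdot 12 + \left(- \frac{65}{3} + \frac{\left(4 \cdot 8\right)^{2}}{9} + \frac{116^{2}}{9}\right) = 36 + \left(- \frac{65}{3} + \frac{32^{2}}{9} + \frac{1}{9} \cdot 13456\right) = 36 + \left(- \frac{65}{3} + \frac{1}{9} \cdot 1024 + \frac{13456}{9}\right) = 36 + \left(- \frac{65}{3} + \frac{1024}{9} + \frac{13456}{9}\right) = 36 + \frac{14285}{9} = \frac{14609}{9}$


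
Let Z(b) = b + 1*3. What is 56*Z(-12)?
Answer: -504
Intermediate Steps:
Z(b) = 3 + b (Z(b) = b + 3 = 3 + b)
56*Z(-12) = 56*(3 - 12) = 56*(-9) = -504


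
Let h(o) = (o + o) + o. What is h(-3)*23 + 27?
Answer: -180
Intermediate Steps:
h(o) = 3*o (h(o) = 2*o + o = 3*o)
h(-3)*23 + 27 = (3*(-3))*23 + 27 = -9*23 + 27 = -207 + 27 = -180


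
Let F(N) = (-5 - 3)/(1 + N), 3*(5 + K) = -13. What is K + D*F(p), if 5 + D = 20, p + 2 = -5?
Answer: 32/3 ≈ 10.667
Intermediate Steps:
p = -7 (p = -2 - 5 = -7)
D = 15 (D = -5 + 20 = 15)
K = -28/3 (K = -5 + (⅓)*(-13) = -5 - 13/3 = -28/3 ≈ -9.3333)
F(N) = -8/(1 + N)
K + D*F(p) = -28/3 + 15*(-8/(1 - 7)) = -28/3 + 15*(-8/(-6)) = -28/3 + 15*(-8*(-⅙)) = -28/3 + 15*(4/3) = -28/3 + 20 = 32/3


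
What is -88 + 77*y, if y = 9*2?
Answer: 1298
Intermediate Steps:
y = 18
-88 + 77*y = -88 + 77*18 = -88 + 1386 = 1298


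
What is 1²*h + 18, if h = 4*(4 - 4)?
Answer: 18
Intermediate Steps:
h = 0 (h = 4*0 = 0)
1²*h + 18 = 1²*0 + 18 = 1*0 + 18 = 0 + 18 = 18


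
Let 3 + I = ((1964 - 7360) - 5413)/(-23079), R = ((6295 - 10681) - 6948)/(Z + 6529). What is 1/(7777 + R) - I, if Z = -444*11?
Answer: 248951595541/98330625883 ≈ 2.5318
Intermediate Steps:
Z = -4884
R = -11334/1645 (R = ((6295 - 10681) - 6948)/(-4884 + 6529) = (-4386 - 6948)/1645 = -11334*1/1645 = -11334/1645 ≈ -6.8900)
I = -19476/7693 (I = -3 + ((1964 - 7360) - 5413)/(-23079) = -3 + (-5396 - 5413)*(-1/23079) = -3 - 10809*(-1/23079) = -3 + 3603/7693 = -19476/7693 ≈ -2.5317)
1/(7777 + R) - I = 1/(7777 - 11334/1645) - 1*(-19476/7693) = 1/(12781831/1645) + 19476/7693 = 1645/12781831 + 19476/7693 = 248951595541/98330625883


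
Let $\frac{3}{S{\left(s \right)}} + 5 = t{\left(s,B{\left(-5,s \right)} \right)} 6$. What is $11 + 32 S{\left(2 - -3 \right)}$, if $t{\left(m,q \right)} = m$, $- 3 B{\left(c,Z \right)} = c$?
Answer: $\frac{371}{25} \approx 14.84$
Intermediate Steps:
$B{\left(c,Z \right)} = - \frac{c}{3}$
$S{\left(s \right)} = \frac{3}{-5 + 6 s}$ ($S{\left(s \right)} = \frac{3}{-5 + s 6} = \frac{3}{-5 + 6 s}$)
$11 + 32 S{\left(2 - -3 \right)} = 11 + 32 \frac{3}{-5 + 6 \left(2 - -3\right)} = 11 + 32 \frac{3}{-5 + 6 \left(2 + 3\right)} = 11 + 32 \frac{3}{-5 + 6 \cdot 5} = 11 + 32 \frac{3}{-5 + 30} = 11 + 32 \cdot \frac{3}{25} = 11 + \frac{96}{25} = \frac{371}{25}$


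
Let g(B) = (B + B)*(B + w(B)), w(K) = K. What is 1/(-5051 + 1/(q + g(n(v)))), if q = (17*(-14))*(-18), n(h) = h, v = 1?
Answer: -4288/21658687 ≈ -0.00019798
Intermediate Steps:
g(B) = 4*B² (g(B) = (B + B)*(B + B) = (2*B)*(2*B) = 4*B²)
q = 4284 (q = -238*(-18) = 4284)
1/(-5051 + 1/(q + g(n(v)))) = 1/(-5051 + 1/(4284 + 4*1²)) = 1/(-5051 + 1/(4284 + 4*1)) = 1/(-5051 + 1/(4284 + 4)) = 1/(-5051 + 1/4288) = 1/(-21658687/4288) = -4288/21658687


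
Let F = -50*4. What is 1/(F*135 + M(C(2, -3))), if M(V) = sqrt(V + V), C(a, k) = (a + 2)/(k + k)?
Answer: -20250/546750001 - I*sqrt(3)/1093500002 ≈ -3.7037e-5 - 1.584e-9*I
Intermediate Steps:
F = -200
C(a, k) = (2 + a)/(2*k) (C(a, k) = (2 + a)/((2*k)) = (2 + a)*(1/(2*k)) = (2 + a)/(2*k))
M(V) = sqrt(2)*sqrt(V) (M(V) = sqrt(2*V) = sqrt(2)*sqrt(V))
1/(F*135 + M(C(2, -3))) = 1/(-200*135 + sqrt(2)*sqrt((1/2)*(2 + 2)/(-3))) = 1/(-27000 + sqrt(2)*sqrt((1/2)*(-1/3)*4)) = 1/(-27000 + sqrt(2)*sqrt(-2/3)) = 1/(-27000 + sqrt(2)*(I*sqrt(6)/3)) = 1/(-27000 + 2*I*sqrt(3)/3)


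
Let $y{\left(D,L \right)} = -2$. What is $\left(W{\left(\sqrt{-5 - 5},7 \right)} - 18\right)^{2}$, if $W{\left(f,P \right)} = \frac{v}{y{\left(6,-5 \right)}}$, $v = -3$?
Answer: $\frac{1089}{4} \approx 272.25$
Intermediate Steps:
$W{\left(f,P \right)} = \frac{3}{2}$ ($W{\left(f,P \right)} = - \frac{3}{-2} = \left(-3\right) \left(- \frac{1}{2}\right) = \frac{3}{2}$)
$\left(W{\left(\sqrt{-5 - 5},7 \right)} - 18\right)^{2} = \left(\frac{3}{2} - 18\right)^{2} = \left(- \frac{33}{2}\right)^{2} = \frac{1089}{4}$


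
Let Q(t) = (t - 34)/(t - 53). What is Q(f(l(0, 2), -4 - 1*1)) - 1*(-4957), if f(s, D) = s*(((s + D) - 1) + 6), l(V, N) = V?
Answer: 262755/53 ≈ 4957.6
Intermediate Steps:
f(s, D) = s*(5 + D + s) (f(s, D) = s*(((D + s) - 1) + 6) = s*((-1 + D + s) + 6) = s*(5 + D + s))
Q(t) = (-34 + t)/(-53 + t)
Q(f(l(0, 2), -4 - 1*1)) - 1*(-4957) = (-34 + 0*(5 + (-4 - 1*1) + 0))/(-53 + 0*(5 + (-4 - 1*1) + 0)) - 1*(-4957) = (-34 + 0*(5 + (-4 - 1) + 0))/(-53 + 0*(5 + (-4 - 1) + 0)) + 4957 = (-34 + 0*(5 - 5 + 0))/(-53 + 0*(5 - 5 + 0)) + 4957 = (-34 + 0*0)/(-53 + 0*0) + 4957 = (-34 + 0)/(-53 + 0) + 4957 = -34/(-53) + 4957 = -1/53*(-34) + 4957 = 34/53 + 4957 = 262755/53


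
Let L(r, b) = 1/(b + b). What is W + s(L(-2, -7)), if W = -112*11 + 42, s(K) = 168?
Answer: -1022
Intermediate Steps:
L(r, b) = 1/(2*b)
W = -1190 (W = -1232 + 42 = -1190)
W + s(L(-2, -7)) = -1190 + 168 = -1022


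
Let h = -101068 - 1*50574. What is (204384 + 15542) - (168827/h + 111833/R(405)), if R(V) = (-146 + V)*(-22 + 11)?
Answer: 95031642251617/432028058 ≈ 2.1997e+5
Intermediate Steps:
h = -151642 (h = -101068 - 50574 = -151642)
R(V) = 1606 - 11*V (R(V) = (-146 + V)*(-11) = 1606 - 11*V)
(204384 + 15542) - (168827/h + 111833/R(405)) = (204384 + 15542) - (168827/(-151642) + 111833/(1606 - 11*405)) = 219926 - (168827*(-1/151642) + 111833/(1606 - 4455)) = 219926 - (-168827/151642 + 111833/(-2849)) = 219926 - (-168827/151642 + 111833*(-1/2849)) = 219926 - (-168827/151642 - 111833/2849) = 219926 - 1*(-17439567909/432028058) = 219926 + 17439567909/432028058 = 95031642251617/432028058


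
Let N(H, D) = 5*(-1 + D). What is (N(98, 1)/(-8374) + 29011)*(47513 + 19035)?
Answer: 1930624028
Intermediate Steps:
N(H, D) = -5 + 5*D
(N(98, 1)/(-8374) + 29011)*(47513 + 19035) = ((-5 + 5*1)/(-8374) + 29011)*(47513 + 19035) = ((-5 + 5)*(-1/8374) + 29011)*66548 = (0*(-1/8374) + 29011)*66548 = (0 + 29011)*66548 = 29011*66548 = 1930624028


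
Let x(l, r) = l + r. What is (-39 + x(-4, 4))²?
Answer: 1521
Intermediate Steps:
(-39 + x(-4, 4))² = (-39 + (-4 + 4))² = (-39 + 0)² = (-39)² = 1521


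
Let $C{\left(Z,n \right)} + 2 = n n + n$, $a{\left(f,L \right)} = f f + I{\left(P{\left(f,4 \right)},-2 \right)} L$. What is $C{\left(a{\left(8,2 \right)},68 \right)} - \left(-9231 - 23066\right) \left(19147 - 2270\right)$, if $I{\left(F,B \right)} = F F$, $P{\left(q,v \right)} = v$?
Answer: $545081159$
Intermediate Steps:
$I{\left(F,B \right)} = F^{2}$
$a{\left(f,L \right)} = f^{2} + 16 L$ ($a{\left(f,L \right)} = f f + 4^{2} L = f^{2} + 16 L$)
$C{\left(Z,n \right)} = -2 + n + n^{2}$ ($C{\left(Z,n \right)} = -2 + \left(n n + n\right) = -2 + \left(n^{2} + n\right) = -2 + \left(n + n^{2}\right) = -2 + n + n^{2}$)
$C{\left(a{\left(8,2 \right)},68 \right)} - \left(-9231 - 23066\right) \left(19147 - 2270\right) = \left(-2 + 68 + 68^{2}\right) - \left(-9231 - 23066\right) \left(19147 - 2270\right) = \left(-2 + 68 + 4624\right) - \left(-32297\right) 16877 = 4690 - -545076469 = 4690 + 545076469 = 545081159$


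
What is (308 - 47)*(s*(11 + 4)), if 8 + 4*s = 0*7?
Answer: -7830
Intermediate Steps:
s = -2 (s = -2 + (0*7)/4 = -2 + (¼)*0 = -2 + 0 = -2)
(308 - 47)*(s*(11 + 4)) = (308 - 47)*(-2*(11 + 4)) = 261*(-2*15) = 261*(-30) = -7830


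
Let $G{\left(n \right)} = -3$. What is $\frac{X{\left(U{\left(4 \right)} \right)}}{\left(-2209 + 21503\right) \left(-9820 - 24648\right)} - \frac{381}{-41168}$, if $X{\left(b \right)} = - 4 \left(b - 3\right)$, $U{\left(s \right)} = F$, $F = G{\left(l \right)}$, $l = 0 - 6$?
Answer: $\frac{31671720315}{3422221696432} \approx 0.0092547$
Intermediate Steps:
$l = -6$ ($l = 0 - 6 = -6$)
$F = -3$
$U{\left(s \right)} = -3$
$X{\left(b \right)} = 12 - 4 b$ ($X{\left(b \right)} = - 4 \left(-3 + b\right) = 12 - 4 b$)
$\frac{X{\left(U{\left(4 \right)} \right)}}{\left(-2209 + 21503\right) \left(-9820 - 24648\right)} - \frac{381}{-41168} = \frac{12 - -12}{\left(-2209 + 21503\right) \left(-9820 - 24648\right)} - \frac{381}{-41168} = \frac{12 + 12}{19294 \left(-34468\right)} - - \frac{381}{41168} = \frac{24}{-665025592} + \frac{381}{41168} = 24 \left(- \frac{1}{665025592}\right) + \frac{381}{41168} = - \frac{3}{83128199} + \frac{381}{41168} = \frac{31671720315}{3422221696432}$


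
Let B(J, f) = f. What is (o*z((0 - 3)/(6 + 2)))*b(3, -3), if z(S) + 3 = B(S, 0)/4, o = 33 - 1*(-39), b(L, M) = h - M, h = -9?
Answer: 1296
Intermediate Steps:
b(L, M) = -9 - M
o = 72 (o = 33 + 39 = 72)
z(S) = -3 (z(S) = -3 + 0/4 = -3 + 0*(1/4) = -3 + 0 = -3)
(o*z((0 - 3)/(6 + 2)))*b(3, -3) = (72*(-3))*(-9 - 1*(-3)) = -216*(-9 + 3) = -216*(-6) = 1296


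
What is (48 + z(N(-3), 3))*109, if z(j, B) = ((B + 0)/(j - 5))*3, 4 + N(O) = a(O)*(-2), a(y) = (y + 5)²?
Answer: 87963/17 ≈ 5174.3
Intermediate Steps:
a(y) = (5 + y)²
N(O) = -4 - 2*(5 + O)² (N(O) = -4 + (5 + O)²*(-2) = -4 - 2*(5 + O)²)
z(j, B) = 3*B/(-5 + j) (z(j, B) = (B/(-5 + j))*3 = 3*B/(-5 + j))
(48 + z(N(-3), 3))*109 = (48 + 3*3/(-5 + (-4 - 2*(5 - 3)²)))*109 = (48 + 3*3/(-5 + (-4 - 2*2²)))*109 = (48 + 3*3/(-5 + (-4 - 2*4)))*109 = (48 + 3*3/(-5 + (-4 - 8)))*109 = (48 + 3*3/(-5 - 12))*109 = (48 + 3*3/(-17))*109 = (48 + 3*3*(-1/17))*109 = (48 - 9/17)*109 = (807/17)*109 = 87963/17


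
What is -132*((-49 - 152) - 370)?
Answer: 75372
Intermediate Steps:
-132*((-49 - 152) - 370) = -132*(-201 - 370) = -132*(-571) = 75372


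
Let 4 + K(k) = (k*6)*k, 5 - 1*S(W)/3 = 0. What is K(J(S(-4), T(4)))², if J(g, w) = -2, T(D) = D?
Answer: 400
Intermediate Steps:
S(W) = 15 (S(W) = 15 - 3*0 = 15 + 0 = 15)
K(k) = -4 + 6*k² (K(k) = -4 + (k*6)*k = -4 + (6*k)*k = -4 + 6*k²)
K(J(S(-4), T(4)))² = (-4 + 6*(-2)²)² = (-4 + 6*4)² = (-4 + 24)² = 20² = 400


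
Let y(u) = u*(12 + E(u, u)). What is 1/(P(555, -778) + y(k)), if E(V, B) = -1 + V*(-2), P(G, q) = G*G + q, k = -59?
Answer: 1/299636 ≈ 3.3374e-6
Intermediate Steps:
P(G, q) = q + G² (P(G, q) = G² + q = q + G²)
E(V, B) = -1 - 2*V
y(u) = u*(11 - 2*u) (y(u) = u*(12 + (-1 - 2*u)) = u*(11 - 2*u))
1/(P(555, -778) + y(k)) = 1/((-778 + 555²) - 59*(11 - 2*(-59))) = 1/((-778 + 308025) - 59*(11 + 118)) = 1/(307247 - 59*129) = 1/(307247 - 7611) = 1/299636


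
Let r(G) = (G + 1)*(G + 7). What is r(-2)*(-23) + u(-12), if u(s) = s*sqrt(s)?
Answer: 115 - 24*I*sqrt(3) ≈ 115.0 - 41.569*I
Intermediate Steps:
r(G) = (1 + G)*(7 + G)
u(s) = s**(3/2)
r(-2)*(-23) + u(-12) = (7 + (-2)**2 + 8*(-2))*(-23) + (-12)**(3/2) = (7 + 4 - 16)*(-23) - 24*I*sqrt(3) = -5*(-23) - 24*I*sqrt(3) = 115 - 24*I*sqrt(3)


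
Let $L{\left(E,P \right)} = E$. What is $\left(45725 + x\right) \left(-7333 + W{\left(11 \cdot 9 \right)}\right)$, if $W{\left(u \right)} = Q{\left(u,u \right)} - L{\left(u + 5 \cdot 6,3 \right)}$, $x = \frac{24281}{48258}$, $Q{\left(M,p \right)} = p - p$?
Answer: $- \frac{1176129169423}{3447} \approx -3.412 \cdot 10^{8}$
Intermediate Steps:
$Q{\left(M,p \right)} = 0$
$x = \frac{24281}{48258}$ ($x = 24281 \cdot \frac{1}{48258} = \frac{24281}{48258} \approx 0.50315$)
$W{\left(u \right)} = -30 - u$ ($W{\left(u \right)} = 0 - \left(u + 5 \cdot 6\right) = 0 - \left(u + 30\right) = 0 - \left(30 + u\right) = -30 - u$)
$\left(45725 + x\right) \left(-7333 + W{\left(11 \cdot 9 \right)}\right) = \left(45725 + \frac{24281}{48258}\right) \left(-7333 - \left(30 + 11 \cdot 9\right)\right) = \frac{2206621331 \left(-7333 - 129\right)}{48258} = \frac{2206621331}{48258} \left(-7462\right) = - \frac{1176129169423}{3447}$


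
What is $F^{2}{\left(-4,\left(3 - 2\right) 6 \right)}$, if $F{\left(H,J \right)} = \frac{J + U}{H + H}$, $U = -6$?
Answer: $0$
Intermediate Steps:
$F{\left(H,J \right)} = \frac{-6 + J}{2 H}$ ($F{\left(H,J \right)} = \frac{J - 6}{H + H} = \frac{-6 + J}{2 H}$)
$F^{2}{\left(-4,\left(3 - 2\right) 6 \right)} = \left(\frac{-6 + \left(3 - 2\right) 6}{2 \left(-4\right)}\right)^{2} = \left(\frac{1}{2} \left(- \frac{1}{4}\right) \left(-6 + 1 \cdot 6\right)\right)^{2} = \left(\frac{1}{2} \left(- \frac{1}{4}\right) \left(-6 + 6\right)\right)^{2} = \left(\frac{1}{2} \left(- \frac{1}{4}\right) 0\right)^{2} = 0^{2} = 0$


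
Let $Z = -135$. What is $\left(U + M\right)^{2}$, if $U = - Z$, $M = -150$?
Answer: $225$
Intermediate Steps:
$U = 135$ ($U = \left(-1\right) \left(-135\right) = 135$)
$\left(U + M\right)^{2} = \left(135 - 150\right)^{2} = \left(-15\right)^{2} = 225$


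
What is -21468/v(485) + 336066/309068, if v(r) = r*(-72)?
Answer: 191359339/112423485 ≈ 1.7021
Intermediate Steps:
v(r) = -72*r
-21468/v(485) + 336066/309068 = -21468/((-72*485)) + 336066/309068 = -21468/(-34920) + 336066*(1/309068) = -21468*(-1/34920) + 168033/154534 = 1789/2910 + 168033/154534 = 191359339/112423485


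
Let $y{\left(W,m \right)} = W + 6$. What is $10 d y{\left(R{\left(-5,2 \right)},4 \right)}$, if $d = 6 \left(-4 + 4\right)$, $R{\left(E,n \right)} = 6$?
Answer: $0$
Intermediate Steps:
$y{\left(W,m \right)} = 6 + W$
$d = 0$ ($d = 6 \cdot 0 = 0$)
$10 d y{\left(R{\left(-5,2 \right)},4 \right)} = 10 \cdot 0 \left(6 + 6\right) = 0 \cdot 12 = 0$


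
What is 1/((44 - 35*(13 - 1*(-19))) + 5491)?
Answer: 1/4415 ≈ 0.00022650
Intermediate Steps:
1/((44 - 35*(13 - 1*(-19))) + 5491) = 1/((44 - 35*(13 + 19)) + 5491) = 1/((44 - 35*32) + 5491) = 1/((44 - 1120) + 5491) = 1/(-1076 + 5491) = 1/4415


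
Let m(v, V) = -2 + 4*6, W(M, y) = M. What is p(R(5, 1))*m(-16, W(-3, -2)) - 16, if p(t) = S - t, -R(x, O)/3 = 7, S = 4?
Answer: 534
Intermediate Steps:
R(x, O) = -21 (R(x, O) = -3*7 = -21)
p(t) = 4 - t
m(v, V) = 22 (m(v, V) = -2 + 24 = 22)
p(R(5, 1))*m(-16, W(-3, -2)) - 16 = (4 - 1*(-21))*22 - 16 = (4 + 21)*22 - 16 = 25*22 - 16 = 550 - 16 = 534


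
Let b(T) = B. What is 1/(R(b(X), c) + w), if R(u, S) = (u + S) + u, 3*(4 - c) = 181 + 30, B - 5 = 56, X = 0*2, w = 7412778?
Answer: 3/22238501 ≈ 1.3490e-7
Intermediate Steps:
X = 0
B = 61 (B = 5 + 56 = 61)
b(T) = 61
c = -199/3 (c = 4 - (181 + 30)/3 = 4 - ⅓*211 = 4 - 211/3 = -199/3 ≈ -66.333)
R(u, S) = S + 2*u (R(u, S) = (S + u) + u = S + 2*u)
1/(R(b(X), c) + w) = 1/((-199/3 + 2*61) + 7412778) = 1/((-199/3 + 122) + 7412778) = 1/(167/3 + 7412778) = 1/(22238501/3) = 3/22238501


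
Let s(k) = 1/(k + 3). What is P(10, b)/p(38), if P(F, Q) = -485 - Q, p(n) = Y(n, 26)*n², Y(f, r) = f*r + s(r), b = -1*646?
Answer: 4669/41374932 ≈ 0.00011285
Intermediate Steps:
b = -646
s(k) = 1/(3 + k)
Y(f, r) = 1/(3 + r) + f*r (Y(f, r) = f*r + 1/(3 + r) = 1/(3 + r) + f*r)
p(n) = n²*(1/29 + 26*n) (p(n) = ((1 + n*26*(3 + 26))/(3 + 26))*n² = ((1 + n*26*29)/29)*n² = ((1 + 754*n)/29)*n² = (1/29 + 26*n)*n² = n²*(1/29 + 26*n))
P(10, b)/p(38) = (-485 - 1*(-646))/(((1/29)*38²*(1 + 754*38))) = (-485 + 646)/(((1/29)*1444*(1 + 28652))) = 161/(((1/29)*1444*28653)) = 161/(41374932/29) = 161*(29/41374932) = 4669/41374932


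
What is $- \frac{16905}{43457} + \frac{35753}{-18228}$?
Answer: $- \frac{1861862461}{792134196} \approx -2.3504$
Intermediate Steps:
$- \frac{16905}{43457} + \frac{35753}{-18228} = \left(-16905\right) \frac{1}{43457} + 35753 \left(- \frac{1}{18228}\right) = - \frac{16905}{43457} - \frac{35753}{18228} = - \frac{1861862461}{792134196}$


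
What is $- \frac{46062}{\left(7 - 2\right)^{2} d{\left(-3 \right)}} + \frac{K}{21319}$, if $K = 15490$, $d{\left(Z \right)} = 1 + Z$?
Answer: $\frac{491385139}{532975} \approx 921.97$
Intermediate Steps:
$- \frac{46062}{\left(7 - 2\right)^{2} d{\left(-3 \right)}} + \frac{K}{21319} = - \frac{46062}{\left(7 - 2\right)^{2} \left(1 - 3\right)} + \frac{15490}{21319} = - \frac{46062}{5^{2} \left(-2\right)} + 15490 \cdot \frac{1}{21319} = - \frac{46062}{25 \left(-2\right)} + \frac{15490}{21319} = - \frac{46062}{-50} + \frac{15490}{21319} = \left(-46062\right) \left(- \frac{1}{50}\right) + \frac{15490}{21319} = \frac{23031}{25} + \frac{15490}{21319} = \frac{491385139}{532975}$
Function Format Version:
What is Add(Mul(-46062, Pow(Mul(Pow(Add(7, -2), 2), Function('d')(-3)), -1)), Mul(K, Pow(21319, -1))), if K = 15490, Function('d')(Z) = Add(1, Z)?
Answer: Rational(491385139, 532975) ≈ 921.97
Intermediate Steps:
Add(Mul(-46062, Pow(Mul(Pow(Add(7, -2), 2), Function('d')(-3)), -1)), Mul(K, Pow(21319, -1))) = Add(Mul(-46062, Pow(Mul(Pow(Add(7, -2), 2), Add(1, -3)), -1)), Mul(15490, Pow(21319, -1))) = Add(Mul(-46062, Pow(Mul(Pow(5, 2), -2), -1)), Mul(15490, Rational(1, 21319))) = Add(Mul(-46062, Pow(Mul(25, -2), -1)), Rational(15490, 21319)) = Add(Mul(-46062, Pow(-50, -1)), Rational(15490, 21319)) = Add(Mul(-46062, Rational(-1, 50)), Rational(15490, 21319)) = Add(Rational(23031, 25), Rational(15490, 21319)) = Rational(491385139, 532975)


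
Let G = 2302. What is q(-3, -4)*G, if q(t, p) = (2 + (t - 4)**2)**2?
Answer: 5987502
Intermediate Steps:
q(t, p) = (2 + (-4 + t)**2)**2
q(-3, -4)*G = (2 + (-4 - 3)**2)**2*2302 = (2 + (-7)**2)**2*2302 = (2 + 49)**2*2302 = 51**2*2302 = 2601*2302 = 5987502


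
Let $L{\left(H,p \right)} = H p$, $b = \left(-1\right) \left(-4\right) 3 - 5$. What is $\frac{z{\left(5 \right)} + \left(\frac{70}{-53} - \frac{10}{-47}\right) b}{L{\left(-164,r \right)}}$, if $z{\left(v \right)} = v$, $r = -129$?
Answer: $- \frac{6865}{52699596} \approx -0.00013027$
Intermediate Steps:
$b = 7$ ($b = 4 \cdot 3 - 5 = 12 - 5 = 7$)
$\frac{z{\left(5 \right)} + \left(\frac{70}{-53} - \frac{10}{-47}\right) b}{L{\left(-164,r \right)}} = \frac{5 + \left(\frac{70}{-53} - \frac{10}{-47}\right) 7}{\left(-164\right) \left(-129\right)} = \frac{5 + \left(70 \left(- \frac{1}{53}\right) - - \frac{10}{47}\right) 7}{21156} = \left(5 + \left(- \frac{70}{53} + \frac{10}{47}\right) 7\right) \frac{1}{21156} = \left(5 - \frac{19320}{2491}\right) \frac{1}{21156} = \left(- \frac{6865}{2491}\right) \frac{1}{21156} = - \frac{6865}{52699596}$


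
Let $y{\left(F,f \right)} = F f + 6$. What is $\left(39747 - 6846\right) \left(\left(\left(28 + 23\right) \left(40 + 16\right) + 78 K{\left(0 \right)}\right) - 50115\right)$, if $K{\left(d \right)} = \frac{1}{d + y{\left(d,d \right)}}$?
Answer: $-1554440646$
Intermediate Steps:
$y{\left(F,f \right)} = 6 + F f$
$K{\left(d \right)} = \frac{1}{6 + d + d^{2}}$ ($K{\left(d \right)} = \frac{1}{d + \left(6 + d d\right)} = \frac{1}{d + \left(6 + d^{2}\right)} = \frac{1}{6 + d + d^{2}}$)
$\left(39747 - 6846\right) \left(\left(\left(28 + 23\right) \left(40 + 16\right) + 78 K{\left(0 \right)}\right) - 50115\right) = \left(39747 - 6846\right) \left(\left(\left(28 + 23\right) \left(40 + 16\right) + \frac{78}{6 + 0 + 0^{2}}\right) - 50115\right) = 32901 \left(\left(51 \cdot 56 + \frac{78}{6 + 0 + 0}\right) - 50115\right) = 32901 \left(\left(2856 + \frac{78}{6}\right) - 50115\right) = 32901 \left(\left(2856 + 78 \cdot \frac{1}{6}\right) - 50115\right) = 32901 \left(\left(2856 + 13\right) - 50115\right) = 32901 \left(2869 - 50115\right) = 32901 \left(-47246\right) = -1554440646$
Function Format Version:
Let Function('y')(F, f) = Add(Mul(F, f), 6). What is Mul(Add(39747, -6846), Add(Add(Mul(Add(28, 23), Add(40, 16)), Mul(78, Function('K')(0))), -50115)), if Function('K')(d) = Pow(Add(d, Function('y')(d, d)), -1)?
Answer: -1554440646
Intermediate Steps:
Function('y')(F, f) = Add(6, Mul(F, f))
Function('K')(d) = Pow(Add(6, d, Pow(d, 2)), -1) (Function('K')(d) = Pow(Add(d, Add(6, Mul(d, d))), -1) = Pow(Add(d, Add(6, Pow(d, 2))), -1) = Pow(Add(6, d, Pow(d, 2)), -1))
Mul(Add(39747, -6846), Add(Add(Mul(Add(28, 23), Add(40, 16)), Mul(78, Function('K')(0))), -50115)) = Mul(Add(39747, -6846), Add(Add(Mul(Add(28, 23), Add(40, 16)), Mul(78, Pow(Add(6, 0, Pow(0, 2)), -1))), -50115)) = Mul(32901, Add(Add(Mul(51, 56), Mul(78, Pow(Add(6, 0, 0), -1))), -50115)) = Mul(32901, Add(Add(2856, Mul(78, Pow(6, -1))), -50115)) = Mul(32901, Add(Add(2856, Mul(78, Rational(1, 6))), -50115)) = Mul(32901, Add(Add(2856, 13), -50115)) = Mul(32901, Add(2869, -50115)) = Mul(32901, -47246) = -1554440646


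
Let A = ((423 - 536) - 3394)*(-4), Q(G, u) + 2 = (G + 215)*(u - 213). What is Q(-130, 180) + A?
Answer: 11221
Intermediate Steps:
Q(G, u) = -2 + (-213 + u)*(215 + G) (Q(G, u) = -2 + (G + 215)*(u - 213) = -2 + (215 + G)*(-213 + u) = -2 + (-213 + u)*(215 + G))
A = 14028 (A = (-113 - 3394)*(-4) = -3507*(-4) = 14028)
Q(-130, 180) + A = (-45797 - 213*(-130) + 215*180 - 130*180) + 14028 = (-45797 + 27690 + 38700 - 23400) + 14028 = -2807 + 14028 = 11221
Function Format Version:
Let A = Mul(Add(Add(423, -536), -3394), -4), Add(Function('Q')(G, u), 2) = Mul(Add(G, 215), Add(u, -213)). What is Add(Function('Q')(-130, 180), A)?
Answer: 11221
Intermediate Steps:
Function('Q')(G, u) = Add(-2, Mul(Add(-213, u), Add(215, G))) (Function('Q')(G, u) = Add(-2, Mul(Add(G, 215), Add(u, -213))) = Add(-2, Mul(Add(215, G), Add(-213, u))) = Add(-2, Mul(Add(-213, u), Add(215, G))))
A = 14028 (A = Mul(Add(-113, -3394), -4) = Mul(-3507, -4) = 14028)
Add(Function('Q')(-130, 180), A) = Add(Add(-45797, Mul(-213, -130), Mul(215, 180), Mul(-130, 180)), 14028) = Add(Add(-45797, 27690, 38700, -23400), 14028) = Add(-2807, 14028) = 11221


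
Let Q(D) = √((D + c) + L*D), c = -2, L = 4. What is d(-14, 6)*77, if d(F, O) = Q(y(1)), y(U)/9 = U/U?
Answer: 77*√43 ≈ 504.92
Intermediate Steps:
y(U) = 9 (y(U) = 9*(U/U) = 9*1 = 9)
Q(D) = √(-2 + 5*D) (Q(D) = √((D - 2) + 4*D) = √((-2 + D) + 4*D) = √(-2 + 5*D))
d(F, O) = √43 (d(F, O) = √(-2 + 5*9) = √(-2 + 45) = √43)
d(-14, 6)*77 = √43*77 = 77*√43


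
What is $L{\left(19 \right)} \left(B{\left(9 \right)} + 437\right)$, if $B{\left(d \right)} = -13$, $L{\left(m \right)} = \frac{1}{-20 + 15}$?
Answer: $- \frac{424}{5} \approx -84.8$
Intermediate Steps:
$L{\left(m \right)} = - \frac{1}{5}$ ($L{\left(m \right)} = \frac{1}{-5} = - \frac{1}{5}$)
$L{\left(19 \right)} \left(B{\left(9 \right)} + 437\right) = - \frac{-13 + 437}{5} = \left(- \frac{1}{5}\right) 424 = - \frac{424}{5}$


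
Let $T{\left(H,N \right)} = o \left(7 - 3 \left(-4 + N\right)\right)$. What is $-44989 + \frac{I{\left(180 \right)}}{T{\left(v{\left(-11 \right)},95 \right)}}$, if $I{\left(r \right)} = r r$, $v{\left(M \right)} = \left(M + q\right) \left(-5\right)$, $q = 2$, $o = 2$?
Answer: $- \frac{5991637}{133} \approx -45050.0$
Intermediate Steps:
$v{\left(M \right)} = -10 - 5 M$ ($v{\left(M \right)} = \left(M + 2\right) \left(-5\right) = \left(2 + M\right) \left(-5\right) = -10 - 5 M$)
$T{\left(H,N \right)} = 38 - 6 N$ ($T{\left(H,N \right)} = 2 \left(7 - 3 \left(-4 + N\right)\right) = 2 \left(7 - \left(-12 + 3 N\right)\right) = 2 \left(19 - 3 N\right) = 38 - 6 N$)
$I{\left(r \right)} = r^{2}$
$-44989 + \frac{I{\left(180 \right)}}{T{\left(v{\left(-11 \right)},95 \right)}} = -44989 + \frac{180^{2}}{38 - 570} = -44989 + \frac{32400}{38 - 570} = -44989 + \frac{32400}{-532} = -44989 + 32400 \left(- \frac{1}{532}\right) = -44989 - \frac{8100}{133} = - \frac{5991637}{133}$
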